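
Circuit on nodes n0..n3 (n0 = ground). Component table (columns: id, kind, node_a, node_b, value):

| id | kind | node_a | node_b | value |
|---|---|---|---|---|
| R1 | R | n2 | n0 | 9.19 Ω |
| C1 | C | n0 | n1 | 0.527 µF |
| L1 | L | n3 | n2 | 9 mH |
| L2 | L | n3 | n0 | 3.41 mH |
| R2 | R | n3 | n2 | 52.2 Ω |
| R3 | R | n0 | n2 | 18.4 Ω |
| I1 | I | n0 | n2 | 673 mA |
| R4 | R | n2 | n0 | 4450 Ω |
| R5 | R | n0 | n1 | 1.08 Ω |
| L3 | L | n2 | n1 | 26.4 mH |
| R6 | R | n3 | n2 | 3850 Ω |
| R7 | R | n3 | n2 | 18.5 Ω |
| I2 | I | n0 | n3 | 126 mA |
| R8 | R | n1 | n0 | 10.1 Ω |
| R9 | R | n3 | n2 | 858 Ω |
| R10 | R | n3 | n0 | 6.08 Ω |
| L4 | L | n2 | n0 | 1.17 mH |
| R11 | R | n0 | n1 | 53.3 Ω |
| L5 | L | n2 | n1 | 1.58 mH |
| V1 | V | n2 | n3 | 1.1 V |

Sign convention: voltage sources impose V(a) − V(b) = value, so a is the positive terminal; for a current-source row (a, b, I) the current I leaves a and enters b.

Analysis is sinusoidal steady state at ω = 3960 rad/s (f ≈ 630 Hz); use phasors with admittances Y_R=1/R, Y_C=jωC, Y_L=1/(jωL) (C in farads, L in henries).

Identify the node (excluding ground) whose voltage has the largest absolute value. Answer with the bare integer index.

Apply KCL at each of the 3 non-ground nodes and solve the resulting linear system.
Node n1: branches {C1, R5, L3, R8, R11, L5} → V_1 = 0.2276-0.1511j
Node n2: branches {R1, L1, R2, R3, I1, R4, L3, R6, R7, R9, L4, L5, V1} → V_2 = 1.156+1.253j
Node n3: branches {L1, L2, R2, R6, R7, I2, R9, R10, V1} → V_3 = 0.05568+1.253j
Source currents: i(V1)=-0.1062+0.2328j

2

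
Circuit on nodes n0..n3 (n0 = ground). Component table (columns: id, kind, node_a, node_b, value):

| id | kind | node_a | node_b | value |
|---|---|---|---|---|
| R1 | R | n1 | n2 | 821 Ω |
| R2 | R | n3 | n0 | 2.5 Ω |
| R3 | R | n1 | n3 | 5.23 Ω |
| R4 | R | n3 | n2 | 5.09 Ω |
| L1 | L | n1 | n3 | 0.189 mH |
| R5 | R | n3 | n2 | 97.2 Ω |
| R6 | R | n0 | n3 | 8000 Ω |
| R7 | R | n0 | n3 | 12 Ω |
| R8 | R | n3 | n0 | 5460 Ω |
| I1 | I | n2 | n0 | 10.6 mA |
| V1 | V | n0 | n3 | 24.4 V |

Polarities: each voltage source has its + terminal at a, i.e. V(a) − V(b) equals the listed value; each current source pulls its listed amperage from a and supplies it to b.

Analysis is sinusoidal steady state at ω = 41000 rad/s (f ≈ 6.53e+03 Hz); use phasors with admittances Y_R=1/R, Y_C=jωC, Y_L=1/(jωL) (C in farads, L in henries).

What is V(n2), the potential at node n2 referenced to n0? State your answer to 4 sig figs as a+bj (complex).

Element admittances at ω=41000 rad/s:
  Y(R1) = 0.001218+0.000j S between n1,n2
  Y(R2) = 0.4000+0.000j S between n3,n0
  Y(R3) = 0.1912+0.000j S between n1,n3
  Y(R4) = 0.1965+0.000j S between n3,n2
  Y(L1) = 0.000-0.1290j S between n1,n3
  Y(R5) = 0.01029+0.000j S between n3,n2
  Y(R6) = 0.0001250+0.000j S between n0,n3
  Y(R7) = 0.08333+0.000j S between n0,n3
  Y(R8) = 0.0001832+0.000j S between n3,n0
  I1: injects 0.0106 A into n0 (from n2)
  V1: constraint V(n0)−V(n3) = 24.4
Assemble and solve the 4×4 MNA system:
  V(n1)=-24.40-0.0001493j  V(n2)=-24.45-8.741e-07j  V(n3)=-24.40+0.000j
  i(V1)=-11.79+0.000j

-24.45-8.741e-07j V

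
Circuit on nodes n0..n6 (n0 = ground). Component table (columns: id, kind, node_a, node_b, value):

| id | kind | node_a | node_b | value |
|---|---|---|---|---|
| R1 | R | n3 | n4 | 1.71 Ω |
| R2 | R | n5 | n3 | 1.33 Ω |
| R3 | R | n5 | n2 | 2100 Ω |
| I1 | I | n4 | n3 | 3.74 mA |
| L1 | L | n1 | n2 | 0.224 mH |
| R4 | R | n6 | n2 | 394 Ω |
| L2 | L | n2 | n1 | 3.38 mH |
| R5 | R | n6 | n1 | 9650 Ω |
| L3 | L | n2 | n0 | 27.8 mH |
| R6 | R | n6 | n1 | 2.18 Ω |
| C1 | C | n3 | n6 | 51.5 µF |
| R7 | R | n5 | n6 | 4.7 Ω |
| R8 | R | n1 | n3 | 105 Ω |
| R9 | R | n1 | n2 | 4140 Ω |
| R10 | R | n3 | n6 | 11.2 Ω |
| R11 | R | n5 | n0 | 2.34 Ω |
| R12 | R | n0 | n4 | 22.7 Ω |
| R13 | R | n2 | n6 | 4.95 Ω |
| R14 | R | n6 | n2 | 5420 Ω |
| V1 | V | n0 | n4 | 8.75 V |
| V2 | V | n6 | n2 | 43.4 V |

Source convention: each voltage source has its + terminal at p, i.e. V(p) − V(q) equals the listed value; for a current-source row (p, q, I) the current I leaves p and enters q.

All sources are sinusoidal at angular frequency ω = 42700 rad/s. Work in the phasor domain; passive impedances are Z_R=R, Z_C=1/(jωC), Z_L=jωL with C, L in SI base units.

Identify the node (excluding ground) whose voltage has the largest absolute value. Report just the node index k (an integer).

2

MNA unknowns: 6 node voltages V₁..V_6 plus 2 source currents (V1, V2)
R1: Y=0.5848+0.000j on G[3,4]
R2: Y=0.7519+0.000j on G[5,3]
R3: Y=0.0004762+0.000j on G[5,2]
I1: z[4]−=0.00374, z[3]+=0.00374
L1: Y=0.000-0.1046j on G[1,2]
R4: Y=0.002538+0.000j on G[6,2]
L2: Y=0.000-0.006929j on G[2,1]
R5: Y=0.0001036+0.000j on G[6,1]
L3: Y=0.000-0.0008424j on G[2,0]
R6: Y=0.4587+0.000j on G[6,1]
C1: Y=0.000+2.199j on G[3,6]
R7: Y=0.2128+0.000j on G[5,6]
R8: Y=0.009524+0.000j on G[1,3]
R9: Y=0.0002415+0.000j on G[1,2]
R10: Y=0.08929+0.000j on G[3,6]
R11: Y=0.4274+0.000j on G[5,0]
R12: Y=0.04405+0.000j on G[0,4]
R13: Y=0.2020+0.000j on G[2,6]
R14: Y=0.0001845+0.000j on G[6,2]
V1: row V0−V4=8.75, i_V1 at 0,4
V2: row V6−V2=43.4, i_V2 at 6,2
solve → V1=-8.175+9.543j, V2=-49.23-0.2277j, V3=-5.794-0.03258j, V4=-8.750+0.000j, V5=-4.036-0.05246j, V6=-5.829-0.2277j
aux → i_V1=-2.110+0.01905j, i_V2=-10.01+4.616j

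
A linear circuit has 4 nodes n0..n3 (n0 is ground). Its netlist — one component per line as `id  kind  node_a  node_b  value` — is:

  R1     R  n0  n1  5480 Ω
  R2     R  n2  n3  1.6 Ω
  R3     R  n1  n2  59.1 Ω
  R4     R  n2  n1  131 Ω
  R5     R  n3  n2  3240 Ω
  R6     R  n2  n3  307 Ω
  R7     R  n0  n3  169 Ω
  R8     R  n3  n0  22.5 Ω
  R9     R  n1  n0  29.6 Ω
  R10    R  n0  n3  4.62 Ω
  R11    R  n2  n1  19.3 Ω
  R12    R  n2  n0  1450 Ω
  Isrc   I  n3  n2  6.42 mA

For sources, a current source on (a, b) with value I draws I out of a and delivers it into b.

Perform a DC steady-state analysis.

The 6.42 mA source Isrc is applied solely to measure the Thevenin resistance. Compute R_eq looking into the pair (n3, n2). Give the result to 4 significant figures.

R_eq = 1.537 Ω

Apply KCL at each of the 3 non-ground nodes and solve the resulting linear system.
Node n1: branches {R1, R3, R4, R9, R11} → V_1 = 0.006261
Node n2: branches {R2, R3, R4, R5, R6, R11, R12, Isrc} → V_2 = 0.009045
Node n3: branches {R2, R5, R6, R7, R8, R10, Isrc} → V_3 = -0.0008204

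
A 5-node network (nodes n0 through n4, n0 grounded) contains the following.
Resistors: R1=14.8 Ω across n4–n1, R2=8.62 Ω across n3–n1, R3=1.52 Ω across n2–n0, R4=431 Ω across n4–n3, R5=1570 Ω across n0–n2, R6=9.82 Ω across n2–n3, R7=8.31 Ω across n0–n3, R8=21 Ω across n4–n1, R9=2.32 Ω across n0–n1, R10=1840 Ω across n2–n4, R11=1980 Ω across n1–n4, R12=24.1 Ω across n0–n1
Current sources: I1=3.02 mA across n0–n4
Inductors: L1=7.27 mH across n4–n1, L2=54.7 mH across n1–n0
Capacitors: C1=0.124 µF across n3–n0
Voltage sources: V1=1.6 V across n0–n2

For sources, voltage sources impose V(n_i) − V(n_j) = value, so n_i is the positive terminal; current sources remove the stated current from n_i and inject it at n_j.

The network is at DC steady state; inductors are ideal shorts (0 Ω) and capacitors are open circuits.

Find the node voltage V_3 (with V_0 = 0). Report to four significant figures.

Element admittances at DC:
  Y(R1) = 0.06757 S between n4,n1
  Y(R2) = 0.1160 S between n3,n1
  Y(R3) = 0.6579 S between n2,n0
  I1: injects 0.00302 A into n4 (from n0)
  Y(R4) = 0.002320 S between n4,n3
  Y(R5) = 0.0006369 S between n0,n2
  L1: short n4↔n1 (DC inductor)
  Y(R6) = 0.1018 S between n2,n3
  Y(R7) = 0.1203 S between n0,n3
  Y(R8) = 0.04762 S between n4,n1
  Y(R9) = 0.4310 S between n0,n1
  Y(R10) = 0.0005435 S between n2,n4
  L2: short n1↔n0 (DC inductor)
  Y(C1) = 0.000 S between n3,n0
  Y(R11) = 0.0005051 S between n1,n4
  Y(R12) = 0.04149 S between n0,n1
  V1: constraint V(n0)−V(n2) = 1.6
Assemble and solve the 7×7 MNA system:
  V(n1)=0.000  V(n2)=-1.600  V(n3)=-0.4785  V(n4)=0.000
  i(L1)=0.001040  i(L2)=-0.05447  i(V1)=-1.169

-0.4785 V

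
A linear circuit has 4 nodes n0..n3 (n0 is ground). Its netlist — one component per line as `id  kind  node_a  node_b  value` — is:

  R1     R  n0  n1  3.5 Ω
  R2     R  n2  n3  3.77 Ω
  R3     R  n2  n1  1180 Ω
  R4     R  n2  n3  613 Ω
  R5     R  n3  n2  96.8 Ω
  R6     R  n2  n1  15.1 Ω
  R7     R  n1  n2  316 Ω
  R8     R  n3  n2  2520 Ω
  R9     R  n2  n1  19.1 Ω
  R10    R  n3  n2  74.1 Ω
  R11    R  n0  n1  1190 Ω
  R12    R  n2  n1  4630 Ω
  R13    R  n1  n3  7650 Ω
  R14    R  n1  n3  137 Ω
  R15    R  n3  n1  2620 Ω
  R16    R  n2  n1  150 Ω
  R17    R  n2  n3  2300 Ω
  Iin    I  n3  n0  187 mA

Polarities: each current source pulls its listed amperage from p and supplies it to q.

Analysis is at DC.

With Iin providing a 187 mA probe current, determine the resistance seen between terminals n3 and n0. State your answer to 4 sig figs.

R_eq = 13.75 Ω

Apply KCL at each of the 3 non-ground nodes and solve the resulting linear system.
Node n1: branches {R1, R3, R6, R7, R9, R11, R12, R13, R14, R15, R16} → V_1 = -0.6526
Node n2: branches {R2, R3, R4, R5, R6, R7, R8, R9, R10, R12, R16, R17} → V_2 = -1.981
Node n3: branches {R2, R4, R5, R8, R10, R13, R14, R15, R17, Iin} → V_3 = -2.571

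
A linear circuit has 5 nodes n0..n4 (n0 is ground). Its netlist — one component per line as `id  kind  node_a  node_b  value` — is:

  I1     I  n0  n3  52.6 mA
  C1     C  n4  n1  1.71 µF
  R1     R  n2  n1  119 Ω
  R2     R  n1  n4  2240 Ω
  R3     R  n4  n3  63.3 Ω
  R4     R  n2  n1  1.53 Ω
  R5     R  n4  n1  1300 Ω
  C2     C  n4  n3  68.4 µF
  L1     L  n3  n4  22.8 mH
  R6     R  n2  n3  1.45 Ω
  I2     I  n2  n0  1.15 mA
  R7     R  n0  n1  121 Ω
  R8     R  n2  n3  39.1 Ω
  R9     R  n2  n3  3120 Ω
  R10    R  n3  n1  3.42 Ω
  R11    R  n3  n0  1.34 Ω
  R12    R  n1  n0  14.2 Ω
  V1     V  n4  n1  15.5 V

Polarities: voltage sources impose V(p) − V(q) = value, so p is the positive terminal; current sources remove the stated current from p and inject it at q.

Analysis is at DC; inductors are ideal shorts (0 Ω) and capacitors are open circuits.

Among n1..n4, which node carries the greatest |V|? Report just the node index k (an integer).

1

Element admittances at DC:
  I1: injects 0.0526 A into n3 (from n0)
  Y(C1) = 0.000 S between n4,n1
  Y(R1) = 0.008403 S between n2,n1
  Y(R2) = 0.0004464 S between n1,n4
  Y(R3) = 0.01580 S between n4,n3
  Y(R4) = 0.6536 S between n2,n1
  Y(R5) = 0.0007692 S between n4,n1
  Y(C2) = 0.000 S between n4,n3
  L1: short n3↔n4 (DC inductor)
  Y(R6) = 0.6897 S between n2,n3
  I2: injects 0.00115 A into n0 (from n2)
  Y(R7) = 0.008264 S between n0,n1
  Y(R8) = 0.02558 S between n2,n3
  Y(R9) = 0.0003205 S between n2,n3
  Y(R10) = 0.2924 S between n3,n1
  Y(R11) = 0.7463 S between n3,n0
  Y(R12) = 0.07042 S between n1,n0
  V1: constraint V(n4)−V(n1) = 15.5
Assemble and solve the 6×6 MNA system:
  V(n1)=-13.96  V(n2)=-5.909  V(n3)=1.541  V(n4)=1.541
  i(L1)=-10.96  i(V1)=-10.98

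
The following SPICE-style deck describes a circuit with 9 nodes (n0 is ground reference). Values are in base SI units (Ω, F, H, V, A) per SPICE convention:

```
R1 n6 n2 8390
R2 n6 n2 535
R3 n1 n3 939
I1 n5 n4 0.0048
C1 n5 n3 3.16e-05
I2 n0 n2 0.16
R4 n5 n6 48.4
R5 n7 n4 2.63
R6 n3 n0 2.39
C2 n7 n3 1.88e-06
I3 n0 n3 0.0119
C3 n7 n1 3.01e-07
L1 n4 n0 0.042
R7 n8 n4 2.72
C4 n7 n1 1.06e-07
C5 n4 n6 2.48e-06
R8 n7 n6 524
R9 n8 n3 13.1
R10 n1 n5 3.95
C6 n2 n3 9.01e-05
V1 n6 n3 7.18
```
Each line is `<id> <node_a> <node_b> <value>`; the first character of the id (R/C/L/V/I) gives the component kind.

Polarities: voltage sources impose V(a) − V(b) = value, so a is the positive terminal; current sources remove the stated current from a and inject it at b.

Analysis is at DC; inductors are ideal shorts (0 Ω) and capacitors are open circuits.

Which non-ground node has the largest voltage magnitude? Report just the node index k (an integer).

2

Apply KCL at each of the 8 non-ground nodes and solve the resulting linear system.
Node n1: branches {R3, C3, C4, R10} → V_1 = 6.898
Node n2: branches {R1, R2, I2, C6} → V_2 = 87.97
Node n3: branches {R3, C1, R6, C2, I3, R9, C6, V1} → V_3 = 0.3174
Node n4: branches {I1, R5, L1, R7, C5} → V_4 = 0.000
Node n5: branches {I1, C1, R4, R10} → V_5 = 6.926
Node n6: branches {R1, R2, R4, C5, R8, V1} → V_6 = 7.497
Node n7: branches {R5, C2, C3, C4, R8} → V_7 = 0.03744
Node n8: branches {R7, R9} → V_8 = 0.05457
Source currents: i(L1)=0.03910, i(V1)=0.1340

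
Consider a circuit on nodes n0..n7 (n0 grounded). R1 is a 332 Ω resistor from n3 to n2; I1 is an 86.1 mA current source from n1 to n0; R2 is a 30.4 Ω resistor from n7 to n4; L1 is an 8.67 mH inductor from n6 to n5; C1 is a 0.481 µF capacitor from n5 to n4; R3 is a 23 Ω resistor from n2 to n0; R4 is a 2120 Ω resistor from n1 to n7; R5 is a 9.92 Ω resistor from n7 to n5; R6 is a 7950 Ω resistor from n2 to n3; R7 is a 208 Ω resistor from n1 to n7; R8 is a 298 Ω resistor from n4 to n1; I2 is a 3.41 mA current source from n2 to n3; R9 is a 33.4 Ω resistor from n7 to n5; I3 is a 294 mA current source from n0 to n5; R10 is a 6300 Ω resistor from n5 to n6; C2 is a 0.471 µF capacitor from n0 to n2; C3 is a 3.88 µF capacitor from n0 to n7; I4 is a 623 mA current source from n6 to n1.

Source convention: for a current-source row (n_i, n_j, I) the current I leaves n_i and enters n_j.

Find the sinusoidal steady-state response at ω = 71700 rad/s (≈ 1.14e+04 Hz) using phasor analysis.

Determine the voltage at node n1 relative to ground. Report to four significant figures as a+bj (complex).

62.91-2.017j V

MNA unknowns: 7 node voltages V₁..V_7
R1: Y=0.003012+0.000j on G[3,2]
I1: z[1]−=0.0861, z[0]+=0.0861
R2: Y=0.03289+0.000j on G[7,4]
L1: Y=0.000-0.001609j on G[6,5]
C1: Y=0.000+0.03449j on G[5,4]
R3: Y=0.04348+0.000j on G[2,0]
R4: Y=0.0004717+0.000j on G[1,7]
R5: Y=0.1008+0.000j on G[7,5]
R6: Y=0.0001258+0.000j on G[2,3]
R7: Y=0.004808+0.000j on G[1,7]
R8: Y=0.003356+0.000j on G[4,1]
I2: z[2]−=0.00341, z[3]+=0.00341
R9: Y=0.02994+0.000j on G[7,5]
I3: z[0]−=0.294, z[5]+=0.294
R10: Y=0.0001587+0.000j on G[5,6]
C2: Y=0.000+0.03377j on G[0,2]
C3: Y=0.000+0.2782j on G[0,7]
I4: z[6]−=0.623, z[1]+=0.623
solve → V1=62.91-2.017j, V2=0.000+0.000j, V3=1.087+0.000j, V4=1.885-4.014j, V5=-1.424+0.1257j, V6=-39.27-383.4j, V7=0.000-0.7473j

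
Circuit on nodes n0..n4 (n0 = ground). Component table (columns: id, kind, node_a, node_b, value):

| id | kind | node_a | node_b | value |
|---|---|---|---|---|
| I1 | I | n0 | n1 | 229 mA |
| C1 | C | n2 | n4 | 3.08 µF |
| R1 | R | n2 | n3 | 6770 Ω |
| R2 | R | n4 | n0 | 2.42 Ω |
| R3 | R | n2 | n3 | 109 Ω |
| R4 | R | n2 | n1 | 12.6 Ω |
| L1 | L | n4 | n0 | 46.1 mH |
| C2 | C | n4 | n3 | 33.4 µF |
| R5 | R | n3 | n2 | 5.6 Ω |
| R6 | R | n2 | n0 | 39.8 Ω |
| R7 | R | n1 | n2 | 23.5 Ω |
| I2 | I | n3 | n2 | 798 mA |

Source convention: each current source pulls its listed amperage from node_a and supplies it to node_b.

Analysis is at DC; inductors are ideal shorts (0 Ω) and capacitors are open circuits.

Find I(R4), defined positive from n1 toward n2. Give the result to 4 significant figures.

0.1491 A

MNA unknowns: 4 node voltages V₁..V_4 plus 1 source current (L1)
I1: z[0]−=0.229, z[1]+=0.229
C1: Y=0.000 on G[2,4]
R1: Y=0.0001477 on G[2,3]
R2: Y=0.4132 on G[4,0]
R3: Y=0.009174 on G[2,3]
R4: Y=0.07937 on G[2,1]
L1: row V4−V0=0, i_L1 at 4,0
C2: Y=0.000 on G[4,3]
R5: Y=0.1786 on G[3,2]
R6: Y=0.02513 on G[2,0]
R7: Y=0.04255 on G[1,2]
I2: z[3]−=0.798, z[2]+=0.798
solve → V1=10.99, V2=9.114, V3=4.867, V4=0.000
aux → i_L1=0.000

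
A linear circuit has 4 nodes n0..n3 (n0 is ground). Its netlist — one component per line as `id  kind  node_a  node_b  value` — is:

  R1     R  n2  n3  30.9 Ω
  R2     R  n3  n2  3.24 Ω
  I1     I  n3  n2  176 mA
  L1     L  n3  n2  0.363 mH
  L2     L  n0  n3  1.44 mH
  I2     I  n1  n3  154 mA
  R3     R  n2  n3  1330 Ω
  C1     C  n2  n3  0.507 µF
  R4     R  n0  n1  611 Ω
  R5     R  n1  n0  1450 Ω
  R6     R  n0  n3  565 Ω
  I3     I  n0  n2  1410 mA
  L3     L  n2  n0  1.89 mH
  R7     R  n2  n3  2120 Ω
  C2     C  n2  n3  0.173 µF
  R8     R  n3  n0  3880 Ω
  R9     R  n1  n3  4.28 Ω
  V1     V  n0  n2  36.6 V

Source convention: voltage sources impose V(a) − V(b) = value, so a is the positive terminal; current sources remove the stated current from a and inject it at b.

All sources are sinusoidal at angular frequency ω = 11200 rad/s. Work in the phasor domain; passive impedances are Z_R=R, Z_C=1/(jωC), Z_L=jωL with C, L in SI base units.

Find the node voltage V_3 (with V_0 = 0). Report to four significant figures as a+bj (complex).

-33.39-3.762j V

Element admittances at ω=11200 rad/s:
  Y(R1) = 0.03236+0.000j S between n2,n3
  Y(R2) = 0.3086+0.000j S between n3,n2
  I1: injects 0.176 A into n2 (from n3)
  Y(L1) = 0.000-0.2460j S between n3,n2
  Y(L2) = 0.000-0.06200j S between n0,n3
  I2: injects 0.154 A into n3 (from n1)
  Y(R3) = 0.0007519+0.000j S between n2,n3
  Y(C1) = 0.000+0.005678j S between n2,n3
  Y(R4) = 0.001637+0.000j S between n0,n1
  Y(R5) = 0.0006897+0.000j S between n1,n0
  Y(R6) = 0.001770+0.000j S between n0,n3
  I3: injects 1.41 A into n2 (from n0)
  Y(L3) = 0.000-0.04724j S between n2,n0
  Y(R7) = 0.0004717+0.000j S between n2,n3
  Y(C2) = 0.000+0.001938j S between n2,n3
  Y(R8) = 0.0002577+0.000j S between n3,n0
  Y(R9) = 0.2336+0.000j S between n1,n3
  V1: constraint V(n0)−V(n2) = 36.6
Assemble and solve the 4×4 MNA system:
  V(n1)=-33.71-3.725j  V(n2)=-36.60+0.000j  V(n3)=-33.39-3.762j
  i(V1)=-1.789+3.783j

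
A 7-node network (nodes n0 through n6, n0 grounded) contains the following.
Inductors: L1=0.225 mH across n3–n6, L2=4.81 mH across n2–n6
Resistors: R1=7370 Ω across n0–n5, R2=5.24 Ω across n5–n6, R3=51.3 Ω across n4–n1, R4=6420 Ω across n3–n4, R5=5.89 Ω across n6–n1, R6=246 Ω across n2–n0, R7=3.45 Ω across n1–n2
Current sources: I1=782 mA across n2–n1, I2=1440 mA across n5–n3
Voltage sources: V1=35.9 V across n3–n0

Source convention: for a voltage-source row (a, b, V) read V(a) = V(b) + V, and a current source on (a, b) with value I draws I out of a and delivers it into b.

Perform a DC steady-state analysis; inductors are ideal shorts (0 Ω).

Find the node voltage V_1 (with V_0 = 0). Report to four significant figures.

37.60 V

Apply KCL at each of the 6 non-ground nodes and solve the resulting linear system.
Node n1: branches {I1, R3, R5, R7} → V_1 = 37.60
Node n2: branches {I1, L2, R6, R7} → V_2 = 35.90
Node n3: branches {L1, R4, I2, V1} → V_3 = 35.90
Node n4: branches {R3, R4} → V_4 = 37.59
Node n5: branches {R1, R2, I2} → V_5 = 28.33
Node n6: branches {L1, R2, L2, R5} → V_6 = 35.90
Source currents: i(L1)=1.590, i(L2)=-0.4350, i(V1)=-0.1498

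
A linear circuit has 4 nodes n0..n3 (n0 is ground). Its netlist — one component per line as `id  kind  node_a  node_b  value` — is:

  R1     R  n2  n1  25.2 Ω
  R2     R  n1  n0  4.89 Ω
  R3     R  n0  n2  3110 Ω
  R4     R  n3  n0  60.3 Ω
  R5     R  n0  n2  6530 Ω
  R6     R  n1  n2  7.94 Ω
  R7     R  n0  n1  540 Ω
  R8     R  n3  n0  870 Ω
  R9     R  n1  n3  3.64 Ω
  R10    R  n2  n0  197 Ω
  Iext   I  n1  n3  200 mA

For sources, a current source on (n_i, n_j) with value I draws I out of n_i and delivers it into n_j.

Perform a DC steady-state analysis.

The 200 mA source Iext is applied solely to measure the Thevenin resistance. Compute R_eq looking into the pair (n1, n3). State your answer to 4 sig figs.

R_eq = 3.435 Ω

Apply KCL at each of the 3 non-ground nodes and solve the resulting linear system.
Node n1: branches {R1, R2, R6, R7, R9, Iext} → V_1 = -0.05310
Node n2: branches {R1, R3, R5, R6, R10} → V_2 = -0.05138
Node n3: branches {R4, R8, R9, Iext} → V_3 = 0.6340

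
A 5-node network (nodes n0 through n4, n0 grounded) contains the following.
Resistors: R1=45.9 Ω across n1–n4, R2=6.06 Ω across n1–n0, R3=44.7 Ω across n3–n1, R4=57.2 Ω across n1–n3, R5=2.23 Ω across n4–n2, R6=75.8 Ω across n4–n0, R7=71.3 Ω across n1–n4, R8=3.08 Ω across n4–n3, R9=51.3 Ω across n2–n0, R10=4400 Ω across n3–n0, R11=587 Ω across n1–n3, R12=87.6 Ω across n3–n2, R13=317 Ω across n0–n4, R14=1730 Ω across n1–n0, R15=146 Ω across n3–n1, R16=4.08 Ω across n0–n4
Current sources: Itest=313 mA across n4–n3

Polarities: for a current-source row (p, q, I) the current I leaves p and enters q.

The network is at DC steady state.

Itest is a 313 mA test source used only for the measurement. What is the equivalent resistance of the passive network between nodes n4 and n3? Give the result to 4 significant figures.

R_eq = 2.689 Ω

Apply KCL at each of the 4 non-ground nodes and solve the resulting linear system.
Node n1: branches {R1, R2, R3, R4, R7, R11, R14, R15} → V_1 = 0.1354
Node n2: branches {R5, R9, R12} → V_2 = -0.05868
Node n3: branches {R3, R4, R8, R10, R11, R12, R15, Itest} → V_3 = 0.7596
Node n4: branches {R1, R5, R6, R7, R8, R13, R16, Itest} → V_4 = -0.08206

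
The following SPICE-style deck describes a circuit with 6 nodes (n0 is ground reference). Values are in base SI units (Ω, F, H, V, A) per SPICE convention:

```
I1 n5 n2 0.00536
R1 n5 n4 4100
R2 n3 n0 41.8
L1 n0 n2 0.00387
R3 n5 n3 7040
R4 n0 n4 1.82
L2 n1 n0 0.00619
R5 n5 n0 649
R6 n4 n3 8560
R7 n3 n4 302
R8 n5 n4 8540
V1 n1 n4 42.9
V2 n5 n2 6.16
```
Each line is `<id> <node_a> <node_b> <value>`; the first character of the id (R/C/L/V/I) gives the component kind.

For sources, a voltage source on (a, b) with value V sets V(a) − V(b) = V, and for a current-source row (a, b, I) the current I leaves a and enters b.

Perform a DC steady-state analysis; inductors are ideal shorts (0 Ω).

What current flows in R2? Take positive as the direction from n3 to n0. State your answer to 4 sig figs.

-0.1272 A

Element admittances at DC:
  I1: injects 0.00536 A into n2 (from n5)
  Y(R1) = 0.0002439 S between n5,n4
  Y(R2) = 0.02392 S between n3,n0
  L1: short n0↔n2 (DC inductor)
  Y(R3) = 0.0001420 S between n5,n3
  Y(R4) = 0.5495 S between n0,n4
  L2: short n1↔n0 (DC inductor)
  Y(R5) = 0.001541 S between n5,n0
  Y(R6) = 0.0001168 S between n4,n3
  Y(R7) = 0.003311 S between n3,n4
  Y(R8) = 0.0001171 S between n5,n4
  V1: constraint V(n1)−V(n4) = 42.9
  V2: constraint V(n5)−V(n2) = 6.16
Assemble and solve the 9×9 MNA system:
  V(n1)=0.000  V(n2)=0.000  V(n3)=-5.317  V(n4)=-42.90  V(n5)=6.160
  i(L1)=0.02883  i(L2)=23.72  i(V1)=-23.72  i(V2)=-0.03419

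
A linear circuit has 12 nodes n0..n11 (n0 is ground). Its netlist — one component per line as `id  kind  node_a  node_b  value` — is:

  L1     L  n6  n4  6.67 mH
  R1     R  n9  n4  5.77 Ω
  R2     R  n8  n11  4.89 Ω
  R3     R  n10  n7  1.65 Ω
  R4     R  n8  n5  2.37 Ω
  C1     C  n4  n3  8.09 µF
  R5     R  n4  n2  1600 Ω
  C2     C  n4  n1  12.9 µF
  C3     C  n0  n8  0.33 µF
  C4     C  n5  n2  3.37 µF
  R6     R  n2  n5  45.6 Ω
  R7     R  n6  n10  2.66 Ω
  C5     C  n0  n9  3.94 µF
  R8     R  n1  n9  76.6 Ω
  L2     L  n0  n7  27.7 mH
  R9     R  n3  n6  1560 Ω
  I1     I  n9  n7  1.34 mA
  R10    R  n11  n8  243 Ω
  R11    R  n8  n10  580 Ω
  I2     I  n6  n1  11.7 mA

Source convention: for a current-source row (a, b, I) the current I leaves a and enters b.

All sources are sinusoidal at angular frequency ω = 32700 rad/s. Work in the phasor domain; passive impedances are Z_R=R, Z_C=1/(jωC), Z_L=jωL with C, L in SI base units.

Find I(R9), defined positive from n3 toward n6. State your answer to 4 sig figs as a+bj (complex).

Element admittances at ω=32700 rad/s:
  Y(L1) = 0.000-0.004585j S between n6,n4
  Y(R1) = 0.1733+0.000j S between n9,n4
  Y(R2) = 0.2045+0.000j S between n8,n11
  Y(R3) = 0.6061+0.000j S between n10,n7
  Y(R4) = 0.4219+0.000j S between n8,n5
  Y(C1) = 0.000+0.2645j S between n4,n3
  Y(R5) = 0.0006250+0.000j S between n4,n2
  Y(C2) = 0.000+0.4218j S between n4,n1
  Y(C3) = 0.000+0.01079j S between n0,n8
  Y(C4) = 0.000+0.1102j S between n5,n2
  Y(R6) = 0.02193+0.000j S between n2,n5
  Y(R7) = 0.3759+0.000j S between n6,n10
  Y(C5) = 0.000+0.1288j S between n0,n9
  Y(R8) = 0.01305+0.000j S between n1,n9
  Y(L2) = 0.000-0.001104j S between n0,n7
  Y(R9) = 0.0006410+0.000j S between n3,n6
  I1: injects 0.00134 A into n7 (from n9)
  Y(R10) = 0.004115+0.000j S between n11,n8
  Y(R11) = 0.001724+0.000j S between n8,n10
  I2: injects 0.0117 A into n1 (from n6)
Assemble and solve the 11×11 MNA system:
  V(n1)=0.03674-0.03106j  V(n2)=-0.2687+0.04183j  V(n3)=0.03237-0.002248j  V(n4)=0.03632-0.003933j  V(n5)=-0.2688+0.04354j  V(n6)=-0.6628-1.631j  V(n7)=-0.6476-1.626j  V(n8)=-0.2692+0.04361j  V(n9)=0.01700-0.01759j  V(n10)=-0.6527-1.625j  V(n11)=-0.2692+0.04361j

0.0004456+0.001044j A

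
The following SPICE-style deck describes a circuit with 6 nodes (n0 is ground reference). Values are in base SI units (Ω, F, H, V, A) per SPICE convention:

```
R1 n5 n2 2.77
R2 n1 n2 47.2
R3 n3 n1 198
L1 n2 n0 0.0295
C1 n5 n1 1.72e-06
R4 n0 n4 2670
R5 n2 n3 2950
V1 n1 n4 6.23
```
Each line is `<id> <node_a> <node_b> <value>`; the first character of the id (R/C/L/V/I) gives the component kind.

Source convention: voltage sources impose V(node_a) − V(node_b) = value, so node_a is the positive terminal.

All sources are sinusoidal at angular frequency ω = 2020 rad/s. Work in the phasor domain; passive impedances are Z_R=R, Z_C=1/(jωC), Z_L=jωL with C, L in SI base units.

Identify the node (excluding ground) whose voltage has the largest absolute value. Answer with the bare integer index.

Element admittances at ω=2020 rad/s:
  Y(R1) = 0.3610+0.000j S between n5,n2
  Y(R2) = 0.02119+0.000j S between n1,n2
  Y(R3) = 0.005051+0.000j S between n3,n1
  Y(L1) = 0.000-0.01678j S between n2,n0
  Y(C1) = 0.000+0.003474j S between n5,n1
  Y(R4) = 0.0003745+0.000j S between n0,n4
  Y(R5) = 0.0003390+0.000j S between n2,n3
  V1: constraint V(n1)−V(n4) = 6.23
Assemble and solve the 6×6 MNA system:
  V(n1)=0.1061+0.1179j  V(n2)=0.002632+0.1367j  V(n3)=0.09959+0.1191j  V(n4)=-6.124+0.1179j  V(n5)=0.002822+0.1377j
  i(V1)=-0.002294+4.417e-05j

4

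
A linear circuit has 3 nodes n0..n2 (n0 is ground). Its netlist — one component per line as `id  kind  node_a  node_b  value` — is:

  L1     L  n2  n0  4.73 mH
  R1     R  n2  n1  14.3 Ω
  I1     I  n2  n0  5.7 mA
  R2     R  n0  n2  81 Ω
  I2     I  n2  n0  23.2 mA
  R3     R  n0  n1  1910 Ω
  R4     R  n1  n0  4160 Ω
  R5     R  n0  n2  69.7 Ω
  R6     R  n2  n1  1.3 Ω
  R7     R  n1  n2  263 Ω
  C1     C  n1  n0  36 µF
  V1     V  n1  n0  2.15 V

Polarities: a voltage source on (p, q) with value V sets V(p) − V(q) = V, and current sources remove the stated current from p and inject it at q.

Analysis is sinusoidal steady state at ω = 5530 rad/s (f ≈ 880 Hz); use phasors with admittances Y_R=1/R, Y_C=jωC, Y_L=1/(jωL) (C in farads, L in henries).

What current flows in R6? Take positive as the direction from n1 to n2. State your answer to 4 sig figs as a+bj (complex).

0.07937-0.06922j A

Element admittances at ω=5530 rad/s:
  Y(L1) = 0.000-0.03823j S between n2,n0
  Y(R1) = 0.06993+0.000j S between n2,n1
  I1: injects 0.0057 A into n0 (from n2)
  Y(R2) = 0.01235+0.000j S between n0,n2
  I2: injects 0.0232 A into n0 (from n2)
  Y(R3) = 0.0005236+0.000j S between n0,n1
  Y(R4) = 0.0002404+0.000j S between n1,n0
  Y(R5) = 0.01435+0.000j S between n0,n2
  Y(R6) = 0.7692+0.000j S between n2,n1
  Y(R7) = 0.003802+0.000j S between n1,n2
  Y(C1) = 0.000+0.1991j S between n1,n0
  V1: constraint V(n1)−V(n0) = 2.15
Assemble and solve the 3×3 MNA system:
  V(n1)=2.150+0.000j  V(n2)=2.047+0.08998j
  i(V1)=-0.08862-0.3522j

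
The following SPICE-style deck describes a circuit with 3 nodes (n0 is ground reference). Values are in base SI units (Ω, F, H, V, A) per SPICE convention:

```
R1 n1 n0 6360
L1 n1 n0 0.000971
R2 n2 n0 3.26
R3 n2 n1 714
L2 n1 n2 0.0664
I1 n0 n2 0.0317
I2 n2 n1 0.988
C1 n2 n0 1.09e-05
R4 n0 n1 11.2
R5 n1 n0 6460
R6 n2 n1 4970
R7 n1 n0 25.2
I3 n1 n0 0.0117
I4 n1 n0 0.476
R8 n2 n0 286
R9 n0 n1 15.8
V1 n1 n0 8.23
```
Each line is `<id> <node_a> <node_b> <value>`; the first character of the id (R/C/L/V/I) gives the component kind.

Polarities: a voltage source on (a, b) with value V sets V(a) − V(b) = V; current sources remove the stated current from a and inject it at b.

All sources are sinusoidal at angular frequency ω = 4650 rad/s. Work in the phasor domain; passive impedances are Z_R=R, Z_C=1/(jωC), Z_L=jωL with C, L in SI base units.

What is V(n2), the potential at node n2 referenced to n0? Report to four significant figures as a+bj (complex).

MNA unknowns: 2 node voltages V₁..V_2 plus 1 source current (V1)
R1: Y=0.0001572+0.000j on G[1,0]
L1: Y=0.000-0.2215j on G[1,0]
R2: Y=0.3067+0.000j on G[2,0]
R3: Y=0.001401+0.000j on G[2,1]
L2: Y=0.000-0.003239j on G[1,2]
I1: z[0]−=0.0317, z[2]+=0.0317
I2: z[2]−=0.988, z[1]+=0.988
C1: Y=0.000+0.05069j on G[2,0]
R4: Y=0.08929+0.000j on G[0,1]
R5: Y=0.0001548+0.000j on G[1,0]
R6: Y=0.0002012+0.000j on G[2,1]
R7: Y=0.03968+0.000j on G[1,0]
I3: z[1]−=0.0117, z[0]+=0.0117
I4: z[1]−=0.476, z[0]+=0.476
R8: Y=0.003497+0.000j on G[2,0]
R9: Y=0.06329+0.000j on G[0,1]
V1: row V1−V0=8.23, i_V1 at 1,0
solve → V1=8.230+0.000j, V2=-2.969+0.3662j
aux → i_V1=-1.101+1.860j

-2.969+0.3662j V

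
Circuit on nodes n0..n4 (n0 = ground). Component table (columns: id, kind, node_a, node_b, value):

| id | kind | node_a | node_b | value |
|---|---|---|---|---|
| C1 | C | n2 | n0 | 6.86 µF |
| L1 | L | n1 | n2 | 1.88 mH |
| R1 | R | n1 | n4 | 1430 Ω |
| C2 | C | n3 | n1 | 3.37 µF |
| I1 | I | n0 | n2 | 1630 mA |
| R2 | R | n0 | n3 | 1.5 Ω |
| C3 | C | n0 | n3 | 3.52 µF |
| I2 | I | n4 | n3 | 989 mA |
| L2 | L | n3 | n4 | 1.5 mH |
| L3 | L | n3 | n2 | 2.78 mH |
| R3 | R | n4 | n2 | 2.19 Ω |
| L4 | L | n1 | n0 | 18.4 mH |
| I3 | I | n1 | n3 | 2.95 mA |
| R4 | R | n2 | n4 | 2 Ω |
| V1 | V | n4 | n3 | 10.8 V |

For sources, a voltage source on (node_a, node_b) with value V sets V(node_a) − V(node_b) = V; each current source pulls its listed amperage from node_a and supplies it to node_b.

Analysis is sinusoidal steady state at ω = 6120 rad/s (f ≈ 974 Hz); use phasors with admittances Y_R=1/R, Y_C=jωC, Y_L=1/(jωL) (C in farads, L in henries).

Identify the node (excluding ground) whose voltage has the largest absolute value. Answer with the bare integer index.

1

Apply KCL at each of the 4 non-ground nodes and solve the resulting linear system.
Node n1: branches {L1, R1, C2, L4, I3} → V_1 = 16.52-0.8114j
Node n2: branches {C1, L1, I1, L3, R3, R4} → V_2 = 14.85-0.8289j
Node n3: branches {C2, R2, C3, I2, L2, L3, I3, V1} → V_3 = 2.378-0.7920j
Node n4: branches {R1, I2, L2, R3, R4, V1} → V_4 = 13.18-0.7920j
Source currents: i(V1)=0.6122+1.141j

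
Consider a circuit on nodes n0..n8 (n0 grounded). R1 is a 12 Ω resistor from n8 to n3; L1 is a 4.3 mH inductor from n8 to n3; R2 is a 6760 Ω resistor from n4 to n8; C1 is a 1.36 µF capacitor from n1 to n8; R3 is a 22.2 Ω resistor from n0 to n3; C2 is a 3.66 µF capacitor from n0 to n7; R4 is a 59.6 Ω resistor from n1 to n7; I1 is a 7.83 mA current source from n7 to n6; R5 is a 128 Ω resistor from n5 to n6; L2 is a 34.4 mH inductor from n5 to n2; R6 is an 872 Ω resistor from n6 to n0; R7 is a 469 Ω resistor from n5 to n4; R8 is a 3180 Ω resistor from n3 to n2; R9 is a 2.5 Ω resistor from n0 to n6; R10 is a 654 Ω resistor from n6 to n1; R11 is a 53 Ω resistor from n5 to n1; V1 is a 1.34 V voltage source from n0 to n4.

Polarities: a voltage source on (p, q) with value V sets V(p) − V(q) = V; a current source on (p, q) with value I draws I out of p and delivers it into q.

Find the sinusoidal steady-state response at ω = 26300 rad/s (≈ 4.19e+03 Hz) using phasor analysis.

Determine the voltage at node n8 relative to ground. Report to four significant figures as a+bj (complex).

-0.04373+0.01213j V

MNA unknowns: 8 node voltages V₁..V_8 plus 1 source current (V1)
R1: Y=0.08333+0.000j on G[8,3]
L1: Y=0.000-0.008843j on G[8,3]
R2: Y=0.0001479+0.000j on G[4,8]
C1: Y=0.000+0.03577j on G[1,8]
R3: Y=0.04505+0.000j on G[0,3]
C2: Y=0.000+0.09626j on G[0,7]
R4: Y=0.01678+0.000j on G[1,7]
I1: z[7]−=0.00783, z[6]+=0.00783
R5: Y=0.007812+0.000j on G[5,6]
L2: Y=0.000-0.001105j on G[5,2]
R6: Y=0.001147+0.000j on G[6,0]
R7: Y=0.002132+0.000j on G[5,4]
R8: Y=0.0003145+0.000j on G[3,2]
R9: Y=0.4000+0.000j on G[0,6]
R10: Y=0.001529+0.000j on G[6,1]
R11: Y=0.01887+0.000j on G[5,1]
V1: row V0−V4=1.34, i_V1 at 0,4
solve → V1=-0.03265+0.04182j, V2=-0.1039+0.04863j, V3=-0.02836+0.009033j, V4=-1.340+0.000j, V5=-0.1152+0.02714j, V6=0.01676+0.0006723j, V7=-0.007648+0.08570j, V8=-0.04373+0.01213j
aux → i_V1=-0.002803-5.966e-05j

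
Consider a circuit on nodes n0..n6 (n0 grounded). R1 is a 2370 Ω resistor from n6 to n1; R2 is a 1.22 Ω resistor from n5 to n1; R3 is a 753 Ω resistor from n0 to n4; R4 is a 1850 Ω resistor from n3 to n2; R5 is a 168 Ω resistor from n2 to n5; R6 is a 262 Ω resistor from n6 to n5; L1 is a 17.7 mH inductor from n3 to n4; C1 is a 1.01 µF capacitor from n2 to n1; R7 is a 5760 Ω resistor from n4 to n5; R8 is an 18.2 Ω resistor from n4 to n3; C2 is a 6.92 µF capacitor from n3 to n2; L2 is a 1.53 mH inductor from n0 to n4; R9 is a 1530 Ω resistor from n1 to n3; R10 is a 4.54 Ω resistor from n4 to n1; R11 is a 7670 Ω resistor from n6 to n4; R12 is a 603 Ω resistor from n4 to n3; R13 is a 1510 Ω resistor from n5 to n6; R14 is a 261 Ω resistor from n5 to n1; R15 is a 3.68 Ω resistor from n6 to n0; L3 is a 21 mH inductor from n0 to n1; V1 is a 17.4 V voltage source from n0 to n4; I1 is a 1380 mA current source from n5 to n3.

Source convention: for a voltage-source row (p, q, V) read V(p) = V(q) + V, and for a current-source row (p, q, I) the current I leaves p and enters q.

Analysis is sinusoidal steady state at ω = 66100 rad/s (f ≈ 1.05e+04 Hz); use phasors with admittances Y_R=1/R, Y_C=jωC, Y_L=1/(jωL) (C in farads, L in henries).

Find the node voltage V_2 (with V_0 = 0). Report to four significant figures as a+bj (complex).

-9.106-8.813j V

Element admittances at ω=66100 rad/s:
  Y(R1) = 0.0004219+0.000j S between n6,n1
  Y(R2) = 0.8197+0.000j S between n5,n1
  Y(R3) = 0.001328+0.000j S between n0,n4
  Y(R4) = 0.0005405+0.000j S between n3,n2
  Y(R5) = 0.005952+0.000j S between n2,n5
  Y(R6) = 0.003817+0.000j S between n6,n5
  Y(L1) = 0.000-0.0008547j S between n3,n4
  Y(C1) = 0.000+0.06676j S between n2,n1
  Y(R7) = 0.0001736+0.000j S between n4,n5
  Y(R8) = 0.05495+0.000j S between n4,n3
  Y(C2) = 0.000+0.4574j S between n3,n2
  Y(L2) = 0.000-0.009888j S between n0,n4
  Y(R9) = 0.0006536+0.000j S between n1,n3
  Y(R10) = 0.2203+0.000j S between n4,n1
  Y(R11) = 0.0001304+0.000j S between n6,n4
  Y(R12) = 0.001658+0.000j S between n4,n3
  Y(R13) = 0.0006623+0.000j S between n5,n6
  Y(R14) = 0.003831+0.000j S between n5,n1
  Y(R15) = 0.2717+0.000j S between n6,n0
  Y(L3) = 0.000-0.0007204j S between n0,n1
  V1: constraint V(n0)−V(n4) = 17.4
  I1: injects 1.38 A into n3 (from n5)
Assemble and solve the 7×7 MNA system:
  V(n1)=-19.39+2.650j  V(n2)=-9.106-8.813j  V(n3)=-7.750-10.64j  V(n4)=-17.40+0.000j  V(n5)=-20.87+2.553j  V(n6)=-0.3755+0.04536j
  i(V1)=-0.1232+0.1983j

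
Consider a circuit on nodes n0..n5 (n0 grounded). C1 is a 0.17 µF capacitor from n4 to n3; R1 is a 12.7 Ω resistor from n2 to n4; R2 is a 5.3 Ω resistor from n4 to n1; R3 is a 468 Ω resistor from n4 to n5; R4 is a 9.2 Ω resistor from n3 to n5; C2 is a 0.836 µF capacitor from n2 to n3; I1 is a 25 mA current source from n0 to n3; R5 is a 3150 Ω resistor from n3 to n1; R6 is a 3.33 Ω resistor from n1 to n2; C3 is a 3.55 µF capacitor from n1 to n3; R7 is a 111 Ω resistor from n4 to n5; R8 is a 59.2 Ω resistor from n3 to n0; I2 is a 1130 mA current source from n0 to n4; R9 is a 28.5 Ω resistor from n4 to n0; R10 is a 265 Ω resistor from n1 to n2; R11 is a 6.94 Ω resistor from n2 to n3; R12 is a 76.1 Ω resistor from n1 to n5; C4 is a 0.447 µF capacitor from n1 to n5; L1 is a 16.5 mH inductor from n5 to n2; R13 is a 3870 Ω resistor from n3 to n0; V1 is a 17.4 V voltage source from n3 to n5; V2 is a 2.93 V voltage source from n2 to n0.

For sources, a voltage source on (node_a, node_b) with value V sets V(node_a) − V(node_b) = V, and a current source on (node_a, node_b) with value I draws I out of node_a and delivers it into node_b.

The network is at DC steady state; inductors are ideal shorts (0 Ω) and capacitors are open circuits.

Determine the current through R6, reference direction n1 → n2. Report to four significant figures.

0.4767 A

MNA unknowns: 5 node voltages V₁..V_5 plus 3 source currents (L1, V1, V2)
C1: Y=0.000 on G[4,3]
R1: Y=0.07874 on G[2,4]
R2: Y=0.1887 on G[4,1]
R3: Y=0.002137 on G[4,5]
R4: Y=0.1087 on G[3,5]
C2: Y=0.000 on G[2,3]
I1: z[0]−=0.025, z[3]+=0.025
R5: Y=0.0003175 on G[3,1]
R6: Y=0.3003 on G[1,2]
C3: Y=0.000 on G[1,3]
R7: Y=0.009009 on G[4,5]
R8: Y=0.01689 on G[3,0]
I2: z[0]−=1.13, z[4]+=1.13
R9: Y=0.03509 on G[4,0]
R10: Y=0.003774 on G[1,2]
R11: Y=0.1441 on G[2,3]
R12: Y=0.01314 on G[1,5]
C4: Y=0.000 on G[1,5]
L1: row V5−V2=0, i_L1 at 5,2
R13: Y=0.0002584 on G[3,0]
V1: row V3−V5=17.4, i_V1 at 3,5
V2: row V2−V0=2.93, i_V2 at 2,0
solve → V1=4.518, V2=2.930, V3=20.33, V4=7.160, V5=2.930
aux → i_L1=-2.768, i_V1=-4.727, i_V2=0.5551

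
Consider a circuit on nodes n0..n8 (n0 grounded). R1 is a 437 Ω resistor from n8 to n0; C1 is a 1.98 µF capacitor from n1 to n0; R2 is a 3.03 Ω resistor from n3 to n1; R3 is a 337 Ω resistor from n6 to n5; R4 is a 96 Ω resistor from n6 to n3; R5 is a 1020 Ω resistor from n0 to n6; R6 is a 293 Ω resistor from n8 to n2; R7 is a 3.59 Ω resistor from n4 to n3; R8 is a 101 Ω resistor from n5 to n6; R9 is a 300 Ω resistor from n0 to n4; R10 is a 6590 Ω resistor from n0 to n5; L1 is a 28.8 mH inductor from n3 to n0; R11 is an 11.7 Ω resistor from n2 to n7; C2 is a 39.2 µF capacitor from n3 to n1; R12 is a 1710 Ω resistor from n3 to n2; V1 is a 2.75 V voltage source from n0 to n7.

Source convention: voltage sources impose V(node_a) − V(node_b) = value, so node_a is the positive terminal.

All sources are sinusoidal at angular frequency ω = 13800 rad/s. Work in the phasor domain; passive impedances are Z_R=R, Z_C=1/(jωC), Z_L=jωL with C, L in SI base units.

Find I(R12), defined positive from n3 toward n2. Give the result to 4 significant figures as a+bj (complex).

0.001564+3.642e-05j A

Element admittances at ω=13800 rad/s:
  Y(R1) = 0.002288+0.000j S between n8,n0
  Y(C1) = 0.000+0.02732j S between n1,n0
  Y(R2) = 0.3300+0.000j S between n3,n1
  Y(R3) = 0.002967+0.000j S between n6,n5
  Y(R4) = 0.01042+0.000j S between n6,n3
  Y(R5) = 0.0009804+0.000j S between n0,n6
  Y(R6) = 0.003413+0.000j S between n8,n2
  Y(R7) = 0.2786+0.000j S between n4,n3
  Y(R8) = 0.009901+0.000j S between n5,n6
  Y(R9) = 0.003333+0.000j S between n0,n4
  Y(R10) = 0.0001517+0.000j S between n0,n5
  Y(L1) = 0.000-0.002516j S between n3,n0
  Y(R11) = 0.08547+0.000j S between n2,n7
  Y(C2) = 0.000+0.5410j S between n3,n1
  Y(R12) = 0.0005848+0.000j S between n3,n2
  V1: constraint V(n0)−V(n7) = 2.75
Assemble and solve the 9×9 MNA system:
  V(n1)=-0.01255+0.06074j  V(n2)=-2.689+0.0004193j  V(n3)=-0.01438+0.06269j  V(n4)=-0.01421+0.06195j  V(n5)=-0.01282+0.05589j  V(n6)=-0.01297+0.05655j  V(n7)=-2.750+0.000j  V(n8)=-1.609+0.0002510j
  i(V1)=-0.005247-3.584e-05j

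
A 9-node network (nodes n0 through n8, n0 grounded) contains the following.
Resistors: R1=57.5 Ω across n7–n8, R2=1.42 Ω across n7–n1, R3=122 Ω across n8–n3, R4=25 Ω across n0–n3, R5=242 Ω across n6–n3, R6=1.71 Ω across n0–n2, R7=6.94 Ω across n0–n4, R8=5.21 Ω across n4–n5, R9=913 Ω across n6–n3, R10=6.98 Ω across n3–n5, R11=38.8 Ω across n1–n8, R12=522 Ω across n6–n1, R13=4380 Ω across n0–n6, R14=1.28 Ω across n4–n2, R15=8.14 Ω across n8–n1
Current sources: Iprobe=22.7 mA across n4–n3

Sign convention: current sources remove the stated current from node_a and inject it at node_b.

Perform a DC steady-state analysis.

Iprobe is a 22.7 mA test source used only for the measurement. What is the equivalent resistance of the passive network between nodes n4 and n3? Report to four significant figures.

MNA unknowns: 8 node voltages V₁..V_8
R1: Y=0.01739 on G[7,8]
R2: Y=0.7042 on G[7,1]
R3: Y=0.008197 on G[8,3]
R4: Y=0.04000 on G[0,3]
R5: Y=0.004132 on G[6,3]
R6: Y=0.5848 on G[0,2]
R7: Y=0.1441 on G[0,4]
R8: Y=0.1919 on G[4,5]
R9: Y=0.001095 on G[6,3]
R10: Y=0.1433 on G[3,5]
R11: Y=0.02577 on G[1,8]
R12: Y=0.001916 on G[6,1]
R13: Y=0.0002283 on G[0,6]
R14: Y=0.7812 on G[4,2]
R15: Y=0.1229 on G[8,1]
Iprobe: z[4]−=0.0227, z[3]+=0.0227
solve → V1=0.1746, V2=-0.008449, V3=0.1758, V4=-0.01477, V5=0.06666, V6=0.1700, V7=0.1746, V8=0.1747

R_eq = 8.394 Ω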